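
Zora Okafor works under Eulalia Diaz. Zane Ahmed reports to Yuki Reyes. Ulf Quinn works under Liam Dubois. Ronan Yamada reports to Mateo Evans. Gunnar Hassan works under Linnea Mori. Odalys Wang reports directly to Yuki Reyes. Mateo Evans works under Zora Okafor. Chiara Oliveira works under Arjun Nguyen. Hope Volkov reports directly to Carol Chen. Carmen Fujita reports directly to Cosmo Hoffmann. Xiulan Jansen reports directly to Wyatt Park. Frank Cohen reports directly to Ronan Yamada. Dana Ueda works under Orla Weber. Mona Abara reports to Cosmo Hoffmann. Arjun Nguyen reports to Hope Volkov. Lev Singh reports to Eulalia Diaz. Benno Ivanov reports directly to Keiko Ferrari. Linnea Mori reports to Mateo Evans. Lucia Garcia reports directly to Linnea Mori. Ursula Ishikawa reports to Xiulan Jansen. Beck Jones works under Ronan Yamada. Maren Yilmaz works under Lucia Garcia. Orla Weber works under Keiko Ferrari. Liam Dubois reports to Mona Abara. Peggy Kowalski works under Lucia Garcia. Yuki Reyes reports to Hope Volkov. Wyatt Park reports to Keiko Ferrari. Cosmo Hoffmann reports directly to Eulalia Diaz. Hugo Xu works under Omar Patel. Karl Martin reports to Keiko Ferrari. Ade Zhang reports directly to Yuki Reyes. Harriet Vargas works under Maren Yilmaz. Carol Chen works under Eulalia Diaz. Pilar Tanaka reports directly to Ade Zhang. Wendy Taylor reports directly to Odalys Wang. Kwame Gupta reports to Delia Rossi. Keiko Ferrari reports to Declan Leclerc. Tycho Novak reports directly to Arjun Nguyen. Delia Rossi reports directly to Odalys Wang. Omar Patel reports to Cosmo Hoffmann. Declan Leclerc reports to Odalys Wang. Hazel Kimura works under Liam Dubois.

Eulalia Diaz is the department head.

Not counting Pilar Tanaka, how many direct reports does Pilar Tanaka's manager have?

Pilar Tanaka reports to Ade Zhang, and Ade Zhang has no other direct reports. Pilar Tanaka has 0 peers.

0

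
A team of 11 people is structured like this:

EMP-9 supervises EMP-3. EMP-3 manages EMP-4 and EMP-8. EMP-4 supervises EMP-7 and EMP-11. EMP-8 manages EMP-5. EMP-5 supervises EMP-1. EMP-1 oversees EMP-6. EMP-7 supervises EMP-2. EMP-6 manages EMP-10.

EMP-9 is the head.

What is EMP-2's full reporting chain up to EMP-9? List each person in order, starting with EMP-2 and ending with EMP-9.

EMP-2 -> EMP-7 -> EMP-4 -> EMP-3 -> EMP-9

EMP-2 reports to EMP-7. EMP-7 reports to EMP-4. EMP-4 reports to EMP-3. EMP-3 reports to EMP-9. EMP-9 is at the top.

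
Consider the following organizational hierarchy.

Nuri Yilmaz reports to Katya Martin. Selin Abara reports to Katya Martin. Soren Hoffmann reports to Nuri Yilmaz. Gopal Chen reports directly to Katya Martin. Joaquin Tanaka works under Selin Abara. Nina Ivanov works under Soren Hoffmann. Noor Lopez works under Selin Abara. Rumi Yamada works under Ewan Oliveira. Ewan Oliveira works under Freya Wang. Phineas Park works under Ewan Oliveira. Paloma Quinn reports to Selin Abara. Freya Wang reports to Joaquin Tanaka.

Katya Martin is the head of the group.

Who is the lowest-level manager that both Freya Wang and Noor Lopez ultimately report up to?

Selin Abara

Freya Wang's chain of managers is Joaquin Tanaka, Selin Abara, Katya Martin. Noor Lopez's chain of managers is Selin Abara, Katya Martin. The first manager that appears in both chains is Selin Abara.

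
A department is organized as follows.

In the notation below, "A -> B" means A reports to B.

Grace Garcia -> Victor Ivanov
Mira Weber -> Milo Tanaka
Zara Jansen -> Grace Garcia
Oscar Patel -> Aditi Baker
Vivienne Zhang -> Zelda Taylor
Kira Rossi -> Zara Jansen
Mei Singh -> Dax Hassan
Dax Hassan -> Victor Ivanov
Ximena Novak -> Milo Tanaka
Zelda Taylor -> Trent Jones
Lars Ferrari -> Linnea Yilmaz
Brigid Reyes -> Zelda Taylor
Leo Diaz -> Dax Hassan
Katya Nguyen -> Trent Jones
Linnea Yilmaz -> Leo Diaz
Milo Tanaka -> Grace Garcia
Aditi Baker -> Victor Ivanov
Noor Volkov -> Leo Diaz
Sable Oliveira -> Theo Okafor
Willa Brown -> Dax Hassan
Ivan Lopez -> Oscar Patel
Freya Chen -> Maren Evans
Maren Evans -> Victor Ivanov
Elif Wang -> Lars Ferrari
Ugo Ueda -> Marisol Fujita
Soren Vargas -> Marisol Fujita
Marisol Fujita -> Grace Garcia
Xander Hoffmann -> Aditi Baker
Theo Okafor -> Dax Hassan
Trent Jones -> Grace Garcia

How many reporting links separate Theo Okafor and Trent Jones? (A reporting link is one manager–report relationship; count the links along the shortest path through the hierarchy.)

Theo Okafor is 2 levels below Victor Ivanov, and Trent Jones is 2 levels below Victor Ivanov (their lowest common manager). The shortest path runs up from Theo Okafor to Victor Ivanov and back down to Trent Jones: 2 + 2 = 4 links.

4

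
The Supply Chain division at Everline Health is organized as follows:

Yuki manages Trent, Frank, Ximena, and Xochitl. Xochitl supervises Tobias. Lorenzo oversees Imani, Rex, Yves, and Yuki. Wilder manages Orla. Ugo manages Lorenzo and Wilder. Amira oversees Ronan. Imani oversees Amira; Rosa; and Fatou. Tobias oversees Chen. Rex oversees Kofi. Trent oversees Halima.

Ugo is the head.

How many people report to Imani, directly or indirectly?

Imani directly manages Amira, Rosa, Fatou. Under Amira: Ronan (1). Rosa has no reports. Fatou has no reports. So Imani's organization is 3 direct reports plus everyone under them: 2 + 1 + 1 = 4.

4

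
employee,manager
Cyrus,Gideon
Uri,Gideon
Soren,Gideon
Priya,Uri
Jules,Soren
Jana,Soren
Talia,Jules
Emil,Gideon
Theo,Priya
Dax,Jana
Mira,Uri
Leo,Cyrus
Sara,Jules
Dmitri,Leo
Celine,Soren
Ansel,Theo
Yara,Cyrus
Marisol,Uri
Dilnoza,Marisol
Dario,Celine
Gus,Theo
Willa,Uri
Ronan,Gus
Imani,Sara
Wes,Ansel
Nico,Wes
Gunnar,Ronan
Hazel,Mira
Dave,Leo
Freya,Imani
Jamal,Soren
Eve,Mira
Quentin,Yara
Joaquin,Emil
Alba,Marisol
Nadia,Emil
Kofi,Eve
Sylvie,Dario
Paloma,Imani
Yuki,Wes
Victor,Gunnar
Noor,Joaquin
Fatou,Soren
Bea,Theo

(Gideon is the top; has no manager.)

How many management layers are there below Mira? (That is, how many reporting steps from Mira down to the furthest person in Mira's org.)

The longest chain under Mira runs Mira → Eve → Kofi, which is 2 levels below Mira.

2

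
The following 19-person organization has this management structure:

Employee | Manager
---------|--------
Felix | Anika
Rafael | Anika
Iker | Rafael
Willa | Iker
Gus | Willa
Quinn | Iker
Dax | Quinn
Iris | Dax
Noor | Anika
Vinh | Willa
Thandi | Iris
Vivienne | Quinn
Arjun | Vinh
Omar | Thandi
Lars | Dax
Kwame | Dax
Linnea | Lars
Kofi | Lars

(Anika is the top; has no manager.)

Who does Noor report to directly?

Anika

Noor reports directly to Anika.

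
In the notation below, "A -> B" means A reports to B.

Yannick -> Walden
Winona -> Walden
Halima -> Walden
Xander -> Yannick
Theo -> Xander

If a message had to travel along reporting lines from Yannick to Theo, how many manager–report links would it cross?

Theo is in Yannick's organization: the chain from Theo up to Yannick is Theo → Xander → Yannick, which is 2 links.

2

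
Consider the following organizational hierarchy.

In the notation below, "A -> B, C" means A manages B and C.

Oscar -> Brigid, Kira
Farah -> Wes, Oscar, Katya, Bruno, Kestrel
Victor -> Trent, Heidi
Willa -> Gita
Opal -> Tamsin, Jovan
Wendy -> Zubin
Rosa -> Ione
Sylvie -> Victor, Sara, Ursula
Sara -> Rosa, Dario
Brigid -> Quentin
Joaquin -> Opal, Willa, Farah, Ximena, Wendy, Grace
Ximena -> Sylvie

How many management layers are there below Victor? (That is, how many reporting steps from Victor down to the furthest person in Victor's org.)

1

The longest chain under Victor runs Victor → Heidi, which is 1 level below Victor.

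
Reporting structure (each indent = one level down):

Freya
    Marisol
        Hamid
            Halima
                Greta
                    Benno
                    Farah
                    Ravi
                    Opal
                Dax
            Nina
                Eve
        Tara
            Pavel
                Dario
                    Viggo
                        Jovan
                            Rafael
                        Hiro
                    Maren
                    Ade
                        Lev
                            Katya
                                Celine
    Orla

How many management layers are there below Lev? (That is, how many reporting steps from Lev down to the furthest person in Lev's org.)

2

The longest chain under Lev runs Lev → Katya → Celine, which is 2 levels below Lev.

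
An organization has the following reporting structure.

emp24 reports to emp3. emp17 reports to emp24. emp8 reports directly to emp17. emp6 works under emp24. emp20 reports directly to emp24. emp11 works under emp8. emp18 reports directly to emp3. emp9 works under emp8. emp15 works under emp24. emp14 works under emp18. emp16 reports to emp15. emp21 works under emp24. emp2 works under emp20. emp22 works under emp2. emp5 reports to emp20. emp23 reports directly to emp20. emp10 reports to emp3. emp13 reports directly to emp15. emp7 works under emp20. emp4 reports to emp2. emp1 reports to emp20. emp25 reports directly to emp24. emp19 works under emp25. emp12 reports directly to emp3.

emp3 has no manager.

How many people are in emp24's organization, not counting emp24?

19

emp24 directly manages emp17, emp6, emp20, emp15, emp21, emp25. Under emp17: emp8, emp9, emp11 (3). emp6 has no reports. Under emp20: emp1, emp7, emp23, emp5, emp2, emp4, emp22 (7). Under emp15: emp13, emp16 (2). emp21 has no reports. Under emp25: emp19 (1). So emp24's organization is 6 direct reports plus everyone under them: 4 + 1 + 8 + 3 + 1 + 2 = 19.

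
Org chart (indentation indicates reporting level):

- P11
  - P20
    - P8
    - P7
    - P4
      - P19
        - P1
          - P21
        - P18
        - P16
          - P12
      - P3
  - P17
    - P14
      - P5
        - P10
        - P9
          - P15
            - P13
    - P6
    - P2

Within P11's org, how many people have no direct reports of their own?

The people in P11's organization with no one reporting to them are P2, P6, P13, P10, P3, P12, P18, P21, P7, P8. That is 10.

10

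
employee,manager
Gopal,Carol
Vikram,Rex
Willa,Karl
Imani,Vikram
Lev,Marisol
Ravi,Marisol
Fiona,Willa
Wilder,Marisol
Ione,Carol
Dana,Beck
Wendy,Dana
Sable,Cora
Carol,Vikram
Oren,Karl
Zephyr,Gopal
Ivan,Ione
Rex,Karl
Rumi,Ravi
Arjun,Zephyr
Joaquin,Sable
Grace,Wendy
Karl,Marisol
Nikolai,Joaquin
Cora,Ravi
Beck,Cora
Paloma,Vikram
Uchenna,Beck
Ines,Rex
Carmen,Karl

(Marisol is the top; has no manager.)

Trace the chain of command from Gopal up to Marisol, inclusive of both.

Gopal reports to Carol. Carol reports to Vikram. Vikram reports to Rex. Rex reports to Karl. Karl reports to Marisol. Marisol is at the top.

Gopal -> Carol -> Vikram -> Rex -> Karl -> Marisol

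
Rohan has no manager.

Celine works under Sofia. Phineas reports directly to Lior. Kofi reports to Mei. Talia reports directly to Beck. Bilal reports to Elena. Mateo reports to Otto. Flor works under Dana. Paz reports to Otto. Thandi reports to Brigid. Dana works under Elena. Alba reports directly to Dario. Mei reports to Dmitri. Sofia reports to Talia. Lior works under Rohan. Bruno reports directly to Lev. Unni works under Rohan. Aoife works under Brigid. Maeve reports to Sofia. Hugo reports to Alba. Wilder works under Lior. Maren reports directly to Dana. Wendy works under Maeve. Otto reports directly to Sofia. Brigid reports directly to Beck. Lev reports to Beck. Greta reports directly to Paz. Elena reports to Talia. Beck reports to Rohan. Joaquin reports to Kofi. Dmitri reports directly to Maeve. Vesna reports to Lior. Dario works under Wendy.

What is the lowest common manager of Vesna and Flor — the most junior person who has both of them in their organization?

Vesna's chain of managers is Lior, Rohan. Flor's chain of managers is Dana, Elena, Talia, Beck, Rohan. The first manager that appears in both chains is Rohan.

Rohan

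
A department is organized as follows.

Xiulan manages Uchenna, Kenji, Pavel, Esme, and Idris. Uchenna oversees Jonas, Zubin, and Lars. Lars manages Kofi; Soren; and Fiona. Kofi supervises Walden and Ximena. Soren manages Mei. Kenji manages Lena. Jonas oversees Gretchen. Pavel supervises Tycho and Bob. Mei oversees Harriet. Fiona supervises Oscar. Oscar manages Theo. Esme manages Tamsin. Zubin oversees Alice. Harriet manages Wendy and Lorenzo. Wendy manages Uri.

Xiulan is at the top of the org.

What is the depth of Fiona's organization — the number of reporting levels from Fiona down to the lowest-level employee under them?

2

The longest chain under Fiona runs Fiona → Oscar → Theo, which is 2 levels below Fiona.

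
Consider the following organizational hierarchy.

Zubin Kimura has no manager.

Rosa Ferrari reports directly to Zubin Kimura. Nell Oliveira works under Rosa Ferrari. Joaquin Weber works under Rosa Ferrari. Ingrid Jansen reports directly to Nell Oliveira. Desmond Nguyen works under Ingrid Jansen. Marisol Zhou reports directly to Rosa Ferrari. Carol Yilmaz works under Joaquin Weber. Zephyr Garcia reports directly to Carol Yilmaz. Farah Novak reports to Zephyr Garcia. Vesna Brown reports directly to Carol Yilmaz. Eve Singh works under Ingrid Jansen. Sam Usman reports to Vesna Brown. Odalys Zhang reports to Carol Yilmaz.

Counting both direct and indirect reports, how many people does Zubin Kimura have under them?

13

Zubin Kimura directly manages Rosa Ferrari. Under Rosa Ferrari: Marisol Zhou, Joaquin Weber, Carol Yilmaz, Odalys Zhang, Vesna Brown, Sam Usman, Zephyr Garcia, Farah Novak, Nell Oliveira, Ingrid Jansen, Eve Singh, Desmond Nguyen (12). That's 13 in total.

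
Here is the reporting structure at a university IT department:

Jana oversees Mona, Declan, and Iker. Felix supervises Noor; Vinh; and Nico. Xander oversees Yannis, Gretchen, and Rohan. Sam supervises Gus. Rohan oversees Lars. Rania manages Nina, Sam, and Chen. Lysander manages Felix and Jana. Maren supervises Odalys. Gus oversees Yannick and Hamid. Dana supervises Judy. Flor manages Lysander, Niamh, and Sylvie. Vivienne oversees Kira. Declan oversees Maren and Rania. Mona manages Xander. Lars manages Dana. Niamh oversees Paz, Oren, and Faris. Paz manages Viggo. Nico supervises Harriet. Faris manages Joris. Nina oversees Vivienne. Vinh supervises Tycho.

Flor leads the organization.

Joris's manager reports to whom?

Joris reports to Faris, and Faris reports to Niamh. So Joris's skip-level manager is Niamh.

Niamh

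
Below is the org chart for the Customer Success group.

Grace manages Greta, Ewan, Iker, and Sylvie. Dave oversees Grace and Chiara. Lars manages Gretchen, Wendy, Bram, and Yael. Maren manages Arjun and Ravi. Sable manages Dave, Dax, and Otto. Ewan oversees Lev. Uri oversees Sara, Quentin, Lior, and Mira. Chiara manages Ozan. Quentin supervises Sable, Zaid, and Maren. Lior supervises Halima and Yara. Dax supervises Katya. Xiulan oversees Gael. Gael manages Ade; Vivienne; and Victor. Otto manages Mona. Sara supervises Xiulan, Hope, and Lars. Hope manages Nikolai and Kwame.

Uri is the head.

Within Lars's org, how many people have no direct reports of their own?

The people in Lars's organization with no one reporting to them are Wendy, Bram, Yael, Gretchen. That is 4.

4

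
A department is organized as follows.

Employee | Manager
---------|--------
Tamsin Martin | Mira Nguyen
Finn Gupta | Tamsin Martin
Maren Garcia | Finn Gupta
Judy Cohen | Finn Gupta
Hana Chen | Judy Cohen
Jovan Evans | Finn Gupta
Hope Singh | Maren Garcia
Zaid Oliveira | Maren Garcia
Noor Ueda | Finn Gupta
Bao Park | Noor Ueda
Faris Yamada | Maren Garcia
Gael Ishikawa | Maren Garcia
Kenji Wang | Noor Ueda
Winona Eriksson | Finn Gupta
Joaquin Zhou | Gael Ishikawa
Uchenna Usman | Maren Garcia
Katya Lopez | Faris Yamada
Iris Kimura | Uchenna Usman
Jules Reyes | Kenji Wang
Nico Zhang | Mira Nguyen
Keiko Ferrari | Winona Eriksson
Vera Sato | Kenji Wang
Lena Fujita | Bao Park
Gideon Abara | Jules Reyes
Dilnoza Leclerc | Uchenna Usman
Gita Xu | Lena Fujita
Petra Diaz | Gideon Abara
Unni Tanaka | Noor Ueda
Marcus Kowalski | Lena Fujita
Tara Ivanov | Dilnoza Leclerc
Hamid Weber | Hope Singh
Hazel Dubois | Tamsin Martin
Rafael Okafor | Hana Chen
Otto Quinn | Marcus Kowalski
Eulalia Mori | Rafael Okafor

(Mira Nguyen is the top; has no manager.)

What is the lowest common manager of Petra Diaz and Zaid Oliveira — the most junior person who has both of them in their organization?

Finn Gupta

Petra Diaz's chain of managers is Gideon Abara, Jules Reyes, Kenji Wang, Noor Ueda, Finn Gupta, Tamsin Martin, Mira Nguyen. Zaid Oliveira's chain of managers is Maren Garcia, Finn Gupta, Tamsin Martin, Mira Nguyen. The first manager that appears in both chains is Finn Gupta.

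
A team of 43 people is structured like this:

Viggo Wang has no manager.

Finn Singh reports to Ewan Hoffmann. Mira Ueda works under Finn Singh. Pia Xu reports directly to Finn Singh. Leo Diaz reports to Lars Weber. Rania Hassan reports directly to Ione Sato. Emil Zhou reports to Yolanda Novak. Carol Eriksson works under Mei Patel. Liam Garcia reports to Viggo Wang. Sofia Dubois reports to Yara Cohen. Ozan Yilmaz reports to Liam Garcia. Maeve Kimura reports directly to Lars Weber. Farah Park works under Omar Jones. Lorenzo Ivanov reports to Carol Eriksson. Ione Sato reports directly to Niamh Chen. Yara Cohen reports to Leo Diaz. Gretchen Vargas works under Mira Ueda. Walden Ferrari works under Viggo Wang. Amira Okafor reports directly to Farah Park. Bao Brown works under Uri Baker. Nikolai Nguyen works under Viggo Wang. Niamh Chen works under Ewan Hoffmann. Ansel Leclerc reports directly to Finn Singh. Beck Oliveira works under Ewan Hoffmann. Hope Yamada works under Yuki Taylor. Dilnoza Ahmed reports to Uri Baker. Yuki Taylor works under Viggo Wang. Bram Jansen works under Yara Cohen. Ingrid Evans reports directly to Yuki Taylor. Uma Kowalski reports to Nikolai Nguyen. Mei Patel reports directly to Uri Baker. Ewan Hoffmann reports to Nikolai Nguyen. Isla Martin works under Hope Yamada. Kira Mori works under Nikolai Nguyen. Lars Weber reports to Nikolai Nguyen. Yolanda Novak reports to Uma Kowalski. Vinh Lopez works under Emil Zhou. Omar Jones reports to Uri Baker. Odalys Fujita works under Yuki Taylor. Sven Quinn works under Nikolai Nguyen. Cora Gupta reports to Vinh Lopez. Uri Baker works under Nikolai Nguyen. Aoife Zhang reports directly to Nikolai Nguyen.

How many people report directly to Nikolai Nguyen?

7

Nikolai Nguyen directly manages Lars Weber, Uma Kowalski, Ewan Hoffmann, Uri Baker, Sven Quinn, Aoife Zhang, Kira Mori. That is 7 direct reports.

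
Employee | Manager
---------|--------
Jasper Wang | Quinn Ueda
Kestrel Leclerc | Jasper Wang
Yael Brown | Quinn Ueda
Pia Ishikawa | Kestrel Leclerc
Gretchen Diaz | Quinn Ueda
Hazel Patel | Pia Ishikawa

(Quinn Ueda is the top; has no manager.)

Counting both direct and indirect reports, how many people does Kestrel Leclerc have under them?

2

Kestrel Leclerc directly manages Pia Ishikawa. Under Pia Ishikawa: Hazel Patel (1). That's 2 in total.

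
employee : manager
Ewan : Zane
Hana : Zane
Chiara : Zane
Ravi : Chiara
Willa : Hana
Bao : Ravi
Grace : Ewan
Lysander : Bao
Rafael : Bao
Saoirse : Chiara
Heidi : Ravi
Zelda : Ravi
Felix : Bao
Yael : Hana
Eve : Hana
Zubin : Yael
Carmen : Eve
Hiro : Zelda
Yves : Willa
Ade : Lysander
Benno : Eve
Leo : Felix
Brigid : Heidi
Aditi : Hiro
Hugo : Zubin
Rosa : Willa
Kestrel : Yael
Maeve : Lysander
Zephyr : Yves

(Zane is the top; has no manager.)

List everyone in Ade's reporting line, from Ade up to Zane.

Ade reports to Lysander. Lysander reports to Bao. Bao reports to Ravi. Ravi reports to Chiara. Chiara reports to Zane. Zane is at the top.

Ade -> Lysander -> Bao -> Ravi -> Chiara -> Zane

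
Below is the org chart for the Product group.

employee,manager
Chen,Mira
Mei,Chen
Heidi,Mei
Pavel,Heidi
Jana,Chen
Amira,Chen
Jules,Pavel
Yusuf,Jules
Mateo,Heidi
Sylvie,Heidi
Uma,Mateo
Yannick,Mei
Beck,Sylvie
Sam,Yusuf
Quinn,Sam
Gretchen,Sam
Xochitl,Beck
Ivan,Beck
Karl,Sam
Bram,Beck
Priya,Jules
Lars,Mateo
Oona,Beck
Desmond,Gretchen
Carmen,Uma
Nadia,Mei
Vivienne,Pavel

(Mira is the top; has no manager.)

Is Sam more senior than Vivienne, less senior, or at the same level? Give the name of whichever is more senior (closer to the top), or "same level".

Vivienne

Sam is 7 levels below Mira; Vivienne is 5. Vivienne is higher.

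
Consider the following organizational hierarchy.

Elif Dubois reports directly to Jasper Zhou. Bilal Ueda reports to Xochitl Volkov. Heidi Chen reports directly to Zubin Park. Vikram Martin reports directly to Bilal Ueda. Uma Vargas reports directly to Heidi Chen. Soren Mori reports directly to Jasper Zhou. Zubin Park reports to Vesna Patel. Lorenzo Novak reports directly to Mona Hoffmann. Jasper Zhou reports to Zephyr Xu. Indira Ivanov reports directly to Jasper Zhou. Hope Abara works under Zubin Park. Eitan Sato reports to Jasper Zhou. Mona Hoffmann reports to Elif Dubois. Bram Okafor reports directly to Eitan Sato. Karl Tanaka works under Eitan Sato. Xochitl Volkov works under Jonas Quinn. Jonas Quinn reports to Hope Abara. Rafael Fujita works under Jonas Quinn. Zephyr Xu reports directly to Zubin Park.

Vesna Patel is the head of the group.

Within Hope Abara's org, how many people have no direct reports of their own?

The people in Hope Abara's organization with no one reporting to them are Rafael Fujita, Vikram Martin. That is 2.

2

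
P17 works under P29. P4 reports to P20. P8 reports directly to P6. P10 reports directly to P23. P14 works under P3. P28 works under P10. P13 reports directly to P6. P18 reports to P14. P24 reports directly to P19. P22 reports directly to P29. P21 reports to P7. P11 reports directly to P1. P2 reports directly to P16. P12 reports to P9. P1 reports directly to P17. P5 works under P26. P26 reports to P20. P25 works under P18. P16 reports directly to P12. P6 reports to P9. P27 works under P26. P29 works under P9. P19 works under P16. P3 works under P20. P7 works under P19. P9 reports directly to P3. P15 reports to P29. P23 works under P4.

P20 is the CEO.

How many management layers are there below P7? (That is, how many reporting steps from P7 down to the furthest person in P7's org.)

The longest chain under P7 runs P7 → P21, which is 1 level below P7.

1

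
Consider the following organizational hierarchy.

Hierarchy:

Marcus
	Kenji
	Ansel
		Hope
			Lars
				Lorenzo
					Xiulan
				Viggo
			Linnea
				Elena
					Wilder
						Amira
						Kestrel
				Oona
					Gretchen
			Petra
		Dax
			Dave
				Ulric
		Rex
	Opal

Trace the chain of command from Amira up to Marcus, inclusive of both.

Amira reports to Wilder. Wilder reports to Elena. Elena reports to Linnea. Linnea reports to Hope. Hope reports to Ansel. Ansel reports to Marcus. Marcus is at the top.

Amira -> Wilder -> Elena -> Linnea -> Hope -> Ansel -> Marcus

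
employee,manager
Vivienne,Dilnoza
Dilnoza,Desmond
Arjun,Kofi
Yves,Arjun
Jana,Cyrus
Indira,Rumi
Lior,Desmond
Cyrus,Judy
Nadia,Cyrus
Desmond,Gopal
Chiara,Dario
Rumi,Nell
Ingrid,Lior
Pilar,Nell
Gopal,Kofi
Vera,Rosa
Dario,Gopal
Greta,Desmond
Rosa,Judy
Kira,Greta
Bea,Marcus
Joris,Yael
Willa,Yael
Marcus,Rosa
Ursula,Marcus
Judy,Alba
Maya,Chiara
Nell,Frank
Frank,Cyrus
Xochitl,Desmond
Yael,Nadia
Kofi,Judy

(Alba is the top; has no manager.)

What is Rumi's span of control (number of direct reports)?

1

Rumi directly manages Indira. That is 1 direct report.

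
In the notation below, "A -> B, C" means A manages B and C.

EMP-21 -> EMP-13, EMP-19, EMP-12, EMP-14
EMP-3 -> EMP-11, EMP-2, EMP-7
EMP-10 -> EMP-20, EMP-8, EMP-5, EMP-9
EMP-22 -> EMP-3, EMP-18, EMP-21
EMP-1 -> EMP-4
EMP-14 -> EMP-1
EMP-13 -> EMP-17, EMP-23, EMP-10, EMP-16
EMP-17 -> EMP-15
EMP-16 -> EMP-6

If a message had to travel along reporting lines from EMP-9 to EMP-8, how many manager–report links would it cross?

EMP-9 is 1 level below EMP-10, and EMP-8 is 1 level below EMP-10 (their lowest common manager). The shortest path runs up from EMP-9 to EMP-10 and back down to EMP-8: 1 + 1 = 2 links.

2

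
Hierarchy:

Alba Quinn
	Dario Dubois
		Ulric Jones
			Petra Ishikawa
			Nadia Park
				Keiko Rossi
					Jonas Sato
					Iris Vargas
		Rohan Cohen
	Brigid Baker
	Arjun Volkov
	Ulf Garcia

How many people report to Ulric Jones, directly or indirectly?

5

Ulric Jones directly manages Petra Ishikawa, Nadia Park. Petra Ishikawa has no reports. Under Nadia Park: Keiko Rossi, Iris Vargas, Jonas Sato (3). So Ulric Jones's organization is 2 direct reports plus everyone under them: 1 + 4 = 5.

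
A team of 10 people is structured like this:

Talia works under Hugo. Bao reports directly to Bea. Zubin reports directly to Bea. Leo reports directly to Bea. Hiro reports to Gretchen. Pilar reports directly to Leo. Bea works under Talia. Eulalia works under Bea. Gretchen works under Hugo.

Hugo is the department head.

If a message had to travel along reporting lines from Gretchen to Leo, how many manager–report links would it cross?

Gretchen is 1 level below Hugo, and Leo is 3 levels below Hugo (their lowest common manager). The shortest path runs up from Gretchen to Hugo and back down to Leo: 1 + 3 = 4 links.

4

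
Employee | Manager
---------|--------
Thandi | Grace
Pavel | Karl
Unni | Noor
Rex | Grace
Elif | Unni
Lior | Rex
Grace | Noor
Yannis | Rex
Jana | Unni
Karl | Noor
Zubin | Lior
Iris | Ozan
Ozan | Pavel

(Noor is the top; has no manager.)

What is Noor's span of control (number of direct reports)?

3

Noor directly manages Grace, Unni, Karl. That is 3 direct reports.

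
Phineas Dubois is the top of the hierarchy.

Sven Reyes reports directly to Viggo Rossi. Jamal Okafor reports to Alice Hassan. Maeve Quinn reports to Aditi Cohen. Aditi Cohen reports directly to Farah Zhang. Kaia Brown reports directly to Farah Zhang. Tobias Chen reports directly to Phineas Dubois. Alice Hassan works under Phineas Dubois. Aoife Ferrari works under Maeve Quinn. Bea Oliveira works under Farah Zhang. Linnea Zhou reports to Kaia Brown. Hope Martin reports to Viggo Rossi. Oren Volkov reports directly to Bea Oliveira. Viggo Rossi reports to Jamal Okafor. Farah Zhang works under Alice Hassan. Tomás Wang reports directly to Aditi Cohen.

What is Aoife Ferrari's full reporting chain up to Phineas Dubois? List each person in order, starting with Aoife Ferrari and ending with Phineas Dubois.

Aoife Ferrari -> Maeve Quinn -> Aditi Cohen -> Farah Zhang -> Alice Hassan -> Phineas Dubois

Aoife Ferrari reports to Maeve Quinn. Maeve Quinn reports to Aditi Cohen. Aditi Cohen reports to Farah Zhang. Farah Zhang reports to Alice Hassan. Alice Hassan reports to Phineas Dubois. Phineas Dubois is at the top.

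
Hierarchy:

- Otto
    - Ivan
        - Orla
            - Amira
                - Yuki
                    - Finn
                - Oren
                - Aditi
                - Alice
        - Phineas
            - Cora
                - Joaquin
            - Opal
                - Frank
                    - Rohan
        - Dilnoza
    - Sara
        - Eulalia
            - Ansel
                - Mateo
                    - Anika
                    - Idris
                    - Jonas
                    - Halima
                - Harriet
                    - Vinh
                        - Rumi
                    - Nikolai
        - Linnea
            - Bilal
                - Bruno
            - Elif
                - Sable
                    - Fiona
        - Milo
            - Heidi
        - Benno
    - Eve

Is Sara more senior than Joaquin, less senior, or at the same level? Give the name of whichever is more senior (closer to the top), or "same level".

Sara

Sara is 1 level below Otto; Joaquin is 4. Sara is higher.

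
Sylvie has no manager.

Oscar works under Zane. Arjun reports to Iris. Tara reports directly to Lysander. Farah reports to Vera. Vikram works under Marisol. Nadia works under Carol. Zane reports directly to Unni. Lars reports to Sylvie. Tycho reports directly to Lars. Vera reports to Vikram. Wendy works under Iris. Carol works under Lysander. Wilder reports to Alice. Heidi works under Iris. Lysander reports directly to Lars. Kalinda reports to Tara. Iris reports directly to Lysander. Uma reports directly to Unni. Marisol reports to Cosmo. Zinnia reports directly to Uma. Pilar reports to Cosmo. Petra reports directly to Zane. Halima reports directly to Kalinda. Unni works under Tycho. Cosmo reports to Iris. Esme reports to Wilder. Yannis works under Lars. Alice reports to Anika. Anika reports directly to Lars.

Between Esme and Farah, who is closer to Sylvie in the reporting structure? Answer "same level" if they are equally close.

Esme is 5 levels below Sylvie; Farah is 8. Esme is higher.

Esme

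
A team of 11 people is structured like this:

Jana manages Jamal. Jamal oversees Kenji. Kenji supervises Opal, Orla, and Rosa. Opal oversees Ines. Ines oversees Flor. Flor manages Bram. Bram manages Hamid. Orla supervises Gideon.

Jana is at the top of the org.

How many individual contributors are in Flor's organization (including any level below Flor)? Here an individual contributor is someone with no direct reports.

1

The only person in Flor's organization with no one reporting to them is Hamid. That is 1.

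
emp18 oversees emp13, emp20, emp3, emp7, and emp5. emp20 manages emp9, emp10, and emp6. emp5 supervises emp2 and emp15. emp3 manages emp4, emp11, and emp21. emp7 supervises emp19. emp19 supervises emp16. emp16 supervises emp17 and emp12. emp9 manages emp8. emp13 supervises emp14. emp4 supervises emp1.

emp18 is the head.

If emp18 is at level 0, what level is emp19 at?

2

Chain from emp19 up to emp18: emp19 → emp7 → emp18. That is 2 steps up, so emp19 is 2 levels below emp18.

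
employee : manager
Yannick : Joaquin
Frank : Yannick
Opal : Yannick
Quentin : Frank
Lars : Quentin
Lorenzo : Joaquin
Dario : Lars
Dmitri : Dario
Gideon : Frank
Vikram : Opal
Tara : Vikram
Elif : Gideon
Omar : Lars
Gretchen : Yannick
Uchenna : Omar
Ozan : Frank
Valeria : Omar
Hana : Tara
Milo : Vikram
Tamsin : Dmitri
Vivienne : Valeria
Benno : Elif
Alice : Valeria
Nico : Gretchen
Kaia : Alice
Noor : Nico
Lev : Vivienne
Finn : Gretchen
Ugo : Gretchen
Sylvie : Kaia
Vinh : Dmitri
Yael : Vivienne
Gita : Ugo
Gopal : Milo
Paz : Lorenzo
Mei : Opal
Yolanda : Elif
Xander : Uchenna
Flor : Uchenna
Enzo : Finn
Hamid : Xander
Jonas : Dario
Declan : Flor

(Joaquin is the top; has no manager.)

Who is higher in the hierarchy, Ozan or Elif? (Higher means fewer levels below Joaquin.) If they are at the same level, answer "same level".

Ozan is 3 levels below Joaquin; Elif is 4. Ozan is higher.

Ozan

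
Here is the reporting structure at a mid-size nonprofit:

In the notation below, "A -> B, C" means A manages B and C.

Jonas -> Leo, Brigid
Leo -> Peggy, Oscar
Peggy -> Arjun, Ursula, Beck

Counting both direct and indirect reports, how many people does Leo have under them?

Leo directly manages Peggy, Oscar. Under Peggy: Beck, Ursula, Arjun (3). Oscar has no reports. So Leo's organization is 2 direct reports plus everyone under them: 4 + 1 = 5.

5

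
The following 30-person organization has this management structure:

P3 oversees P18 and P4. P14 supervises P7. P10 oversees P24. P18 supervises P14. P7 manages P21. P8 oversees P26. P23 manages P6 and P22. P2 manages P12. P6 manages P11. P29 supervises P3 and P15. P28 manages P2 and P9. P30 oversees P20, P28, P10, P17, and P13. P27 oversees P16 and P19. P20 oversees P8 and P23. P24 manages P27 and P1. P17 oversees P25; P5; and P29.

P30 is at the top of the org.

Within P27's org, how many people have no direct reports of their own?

2

The people in P27's organization with no one reporting to them are P19, P16. That is 2.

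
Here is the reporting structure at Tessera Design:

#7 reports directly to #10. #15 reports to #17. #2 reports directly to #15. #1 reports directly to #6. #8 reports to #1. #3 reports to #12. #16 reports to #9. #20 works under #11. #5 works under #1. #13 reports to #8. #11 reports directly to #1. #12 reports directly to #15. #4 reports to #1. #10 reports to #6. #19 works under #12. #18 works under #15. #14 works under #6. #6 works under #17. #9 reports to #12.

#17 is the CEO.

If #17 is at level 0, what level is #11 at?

3

Chain from #11 up to #17: #11 → #1 → #6 → #17. That is 3 steps up, so #11 is 3 levels below #17.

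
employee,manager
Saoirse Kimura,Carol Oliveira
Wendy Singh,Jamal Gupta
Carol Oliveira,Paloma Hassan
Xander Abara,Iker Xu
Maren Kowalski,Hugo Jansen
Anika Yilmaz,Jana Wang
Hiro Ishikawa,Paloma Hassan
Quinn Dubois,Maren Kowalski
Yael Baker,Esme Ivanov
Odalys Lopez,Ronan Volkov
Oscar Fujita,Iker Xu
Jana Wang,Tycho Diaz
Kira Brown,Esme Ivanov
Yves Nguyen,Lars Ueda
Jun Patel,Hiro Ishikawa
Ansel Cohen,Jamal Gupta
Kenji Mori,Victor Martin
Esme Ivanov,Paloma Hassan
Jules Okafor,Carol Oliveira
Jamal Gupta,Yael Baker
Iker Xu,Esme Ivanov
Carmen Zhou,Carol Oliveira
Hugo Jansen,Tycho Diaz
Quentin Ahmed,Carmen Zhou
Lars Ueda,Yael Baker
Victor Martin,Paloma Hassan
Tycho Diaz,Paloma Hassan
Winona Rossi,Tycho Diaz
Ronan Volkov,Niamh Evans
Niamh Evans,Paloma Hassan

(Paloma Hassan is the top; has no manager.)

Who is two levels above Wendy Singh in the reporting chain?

Wendy Singh reports to Jamal Gupta, and Jamal Gupta reports to Yael Baker. So Wendy Singh's skip-level manager is Yael Baker.

Yael Baker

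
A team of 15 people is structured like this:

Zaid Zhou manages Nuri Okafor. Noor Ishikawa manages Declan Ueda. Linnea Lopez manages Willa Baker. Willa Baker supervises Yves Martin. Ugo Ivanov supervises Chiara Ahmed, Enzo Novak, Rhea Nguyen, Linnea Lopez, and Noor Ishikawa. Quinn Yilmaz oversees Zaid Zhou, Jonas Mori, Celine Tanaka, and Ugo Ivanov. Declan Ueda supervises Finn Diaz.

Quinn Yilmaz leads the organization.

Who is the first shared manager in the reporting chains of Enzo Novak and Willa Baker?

Ugo Ivanov

Enzo Novak's chain of managers is Ugo Ivanov, Quinn Yilmaz. Willa Baker's chain of managers is Linnea Lopez, Ugo Ivanov, Quinn Yilmaz. The first manager that appears in both chains is Ugo Ivanov.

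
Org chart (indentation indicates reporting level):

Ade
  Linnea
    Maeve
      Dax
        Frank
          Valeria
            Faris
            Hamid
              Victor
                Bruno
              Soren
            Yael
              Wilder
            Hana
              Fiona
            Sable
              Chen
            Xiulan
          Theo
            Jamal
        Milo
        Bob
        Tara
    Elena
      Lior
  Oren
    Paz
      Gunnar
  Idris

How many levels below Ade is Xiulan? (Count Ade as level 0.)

6

Chain from Xiulan up to Ade: Xiulan → Valeria → Frank → Dax → Maeve → Linnea → Ade. That is 6 steps up, so Xiulan is 6 levels below Ade.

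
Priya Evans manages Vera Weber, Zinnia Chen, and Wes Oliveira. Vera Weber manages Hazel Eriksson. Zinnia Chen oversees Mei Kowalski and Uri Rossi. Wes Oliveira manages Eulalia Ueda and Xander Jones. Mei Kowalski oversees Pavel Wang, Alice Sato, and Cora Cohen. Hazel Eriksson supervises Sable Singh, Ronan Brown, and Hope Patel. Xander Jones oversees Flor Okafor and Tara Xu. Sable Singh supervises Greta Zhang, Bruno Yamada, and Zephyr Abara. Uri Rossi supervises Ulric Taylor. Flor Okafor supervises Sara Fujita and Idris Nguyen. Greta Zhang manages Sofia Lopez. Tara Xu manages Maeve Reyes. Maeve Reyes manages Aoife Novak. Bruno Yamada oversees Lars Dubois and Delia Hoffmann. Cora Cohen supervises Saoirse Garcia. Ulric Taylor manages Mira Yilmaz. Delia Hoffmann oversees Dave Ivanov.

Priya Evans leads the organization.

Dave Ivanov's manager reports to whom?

Bruno Yamada

Dave Ivanov reports to Delia Hoffmann, and Delia Hoffmann reports to Bruno Yamada. So Dave Ivanov's skip-level manager is Bruno Yamada.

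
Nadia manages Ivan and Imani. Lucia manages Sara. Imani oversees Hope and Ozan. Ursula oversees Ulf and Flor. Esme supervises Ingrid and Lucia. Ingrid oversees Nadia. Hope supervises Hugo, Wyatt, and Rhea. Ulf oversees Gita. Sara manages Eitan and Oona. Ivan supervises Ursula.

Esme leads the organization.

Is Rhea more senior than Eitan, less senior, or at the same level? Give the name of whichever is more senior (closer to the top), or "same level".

Rhea is 5 levels below Esme; Eitan is 3. Eitan is higher.

Eitan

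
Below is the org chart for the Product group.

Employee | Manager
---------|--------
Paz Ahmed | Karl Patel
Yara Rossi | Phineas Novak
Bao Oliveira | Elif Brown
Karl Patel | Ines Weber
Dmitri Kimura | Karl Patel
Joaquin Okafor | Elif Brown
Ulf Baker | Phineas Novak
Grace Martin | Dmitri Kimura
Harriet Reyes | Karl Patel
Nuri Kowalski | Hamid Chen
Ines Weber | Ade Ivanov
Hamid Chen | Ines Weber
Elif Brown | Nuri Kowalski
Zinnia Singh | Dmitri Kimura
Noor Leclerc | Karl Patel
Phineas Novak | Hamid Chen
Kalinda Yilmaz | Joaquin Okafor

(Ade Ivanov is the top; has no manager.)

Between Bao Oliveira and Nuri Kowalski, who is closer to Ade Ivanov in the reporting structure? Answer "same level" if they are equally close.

Bao Oliveira is 5 levels below Ade Ivanov; Nuri Kowalski is 3. Nuri Kowalski is higher.

Nuri Kowalski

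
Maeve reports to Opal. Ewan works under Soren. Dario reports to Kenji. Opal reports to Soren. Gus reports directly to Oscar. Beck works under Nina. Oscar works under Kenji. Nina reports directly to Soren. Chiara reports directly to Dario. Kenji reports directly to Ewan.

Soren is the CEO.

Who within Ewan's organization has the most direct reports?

Direct-report counts within Ewan's organization: Ewan has 1; Kenji has 2; Dario has 1; Oscar has 1. The largest is 2, held by Kenji.

Kenji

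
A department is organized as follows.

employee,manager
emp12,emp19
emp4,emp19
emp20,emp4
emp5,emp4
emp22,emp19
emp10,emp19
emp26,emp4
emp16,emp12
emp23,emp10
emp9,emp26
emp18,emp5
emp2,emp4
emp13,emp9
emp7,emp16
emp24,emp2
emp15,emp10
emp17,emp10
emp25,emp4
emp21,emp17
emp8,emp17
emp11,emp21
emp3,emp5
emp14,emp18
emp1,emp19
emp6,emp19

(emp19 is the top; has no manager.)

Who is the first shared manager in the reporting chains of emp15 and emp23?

emp15's chain of managers is emp10, emp19. emp23's chain of managers is emp10, emp19. The first manager that appears in both chains is emp10.

emp10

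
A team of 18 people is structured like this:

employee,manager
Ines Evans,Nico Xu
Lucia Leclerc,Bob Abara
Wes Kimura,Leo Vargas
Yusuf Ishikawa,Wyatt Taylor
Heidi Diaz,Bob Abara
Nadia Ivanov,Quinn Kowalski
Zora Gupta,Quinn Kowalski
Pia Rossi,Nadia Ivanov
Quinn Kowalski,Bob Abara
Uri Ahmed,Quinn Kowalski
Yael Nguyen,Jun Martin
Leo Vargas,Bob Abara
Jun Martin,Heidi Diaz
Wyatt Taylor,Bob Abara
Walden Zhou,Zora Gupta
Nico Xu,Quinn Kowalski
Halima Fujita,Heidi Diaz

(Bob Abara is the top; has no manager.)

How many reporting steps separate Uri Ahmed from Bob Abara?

2

Chain from Uri Ahmed up to Bob Abara: Uri Ahmed → Quinn Kowalski → Bob Abara. That is 2 steps up, so Uri Ahmed is 2 levels below Bob Abara.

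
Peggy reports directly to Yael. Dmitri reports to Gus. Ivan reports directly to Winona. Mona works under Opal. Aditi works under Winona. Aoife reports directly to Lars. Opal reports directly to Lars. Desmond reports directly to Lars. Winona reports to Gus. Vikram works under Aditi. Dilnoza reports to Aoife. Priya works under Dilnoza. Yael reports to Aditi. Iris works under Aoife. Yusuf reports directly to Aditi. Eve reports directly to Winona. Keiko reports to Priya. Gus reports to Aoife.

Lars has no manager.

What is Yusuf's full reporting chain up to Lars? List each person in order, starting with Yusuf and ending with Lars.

Yusuf reports to Aditi. Aditi reports to Winona. Winona reports to Gus. Gus reports to Aoife. Aoife reports to Lars. Lars is at the top.

Yusuf -> Aditi -> Winona -> Gus -> Aoife -> Lars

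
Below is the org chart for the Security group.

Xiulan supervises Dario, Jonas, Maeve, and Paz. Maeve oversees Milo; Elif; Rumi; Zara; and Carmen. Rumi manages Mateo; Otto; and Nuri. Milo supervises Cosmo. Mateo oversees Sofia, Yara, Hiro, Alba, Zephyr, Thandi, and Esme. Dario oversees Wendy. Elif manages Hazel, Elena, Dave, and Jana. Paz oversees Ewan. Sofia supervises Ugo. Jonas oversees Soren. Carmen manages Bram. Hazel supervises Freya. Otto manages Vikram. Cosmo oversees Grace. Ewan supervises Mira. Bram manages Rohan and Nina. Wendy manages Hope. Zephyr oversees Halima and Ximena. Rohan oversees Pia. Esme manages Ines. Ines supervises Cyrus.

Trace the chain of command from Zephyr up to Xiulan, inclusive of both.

Zephyr reports to Mateo. Mateo reports to Rumi. Rumi reports to Maeve. Maeve reports to Xiulan. Xiulan is at the top.

Zephyr -> Mateo -> Rumi -> Maeve -> Xiulan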